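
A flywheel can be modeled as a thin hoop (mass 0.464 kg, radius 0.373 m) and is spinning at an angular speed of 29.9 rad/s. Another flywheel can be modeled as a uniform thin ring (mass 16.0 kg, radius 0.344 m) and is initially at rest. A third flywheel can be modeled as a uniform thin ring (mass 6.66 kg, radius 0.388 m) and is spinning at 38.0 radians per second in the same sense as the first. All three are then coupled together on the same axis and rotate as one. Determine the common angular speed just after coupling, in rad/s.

The coupling torques are internal; angular momentum about the shared axis is conserved.
Moments of inertia: I_A = (0.464)(0.373)² = 0.06456 kg·m²; I_B = (16.0)(0.344)² = 1.893 kg·m²; I_C = (6.66)(0.388)² = 1.003 kg·m².
Taking A's sense as positive: L = (0.06456)(29.9) + (1.003)(38.0) = 40.03 kg·m²·rad/s.
Combined I = 0.06456 + 1.893 + 1.003 = 2.961 kg·m².
ω_f = L / I = 40.03 / 2.961 = 13.52 rad/s.

|ω_f| ≈ 13.5 rad/s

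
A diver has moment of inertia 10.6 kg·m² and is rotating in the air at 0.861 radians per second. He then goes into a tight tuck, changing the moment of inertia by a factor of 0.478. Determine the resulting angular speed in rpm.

No external torque acts about the spin axis, so angular momentum is conserved.
I₂ = 0.478 × 10.6 = 5.067 kg·m².
ω₂ = I₁ω₁ / I₂ = (10.60)(0.861 rad/s) / (5.067) = 1.801 rad/s = 17.20 rpm.

ω₂ ≈ 17.2 rpm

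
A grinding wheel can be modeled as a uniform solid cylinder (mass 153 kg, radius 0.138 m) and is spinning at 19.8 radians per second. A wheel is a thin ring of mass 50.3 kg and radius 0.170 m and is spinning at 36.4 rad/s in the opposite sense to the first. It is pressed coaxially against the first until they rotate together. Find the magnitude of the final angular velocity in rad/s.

The coupling torques are internal; angular momentum about the shared axis is conserved.
Moments of inertia: I_A = ½(153)(0.138)² = 1.457 kg·m²; I_B = (50.3)(0.170)² = 1.454 kg·m².
Taking A's sense as positive: L = (1.457)(19.8) − (1.454)(36.4) = -24.07 kg·m²·rad/s.
Combined I = 1.457 + 1.454 = 2.911 kg·m².
ω_f = L / I = -24.07 / 2.911 = -8.269 rad/s.

|ω_f| ≈ 8.27 rad/s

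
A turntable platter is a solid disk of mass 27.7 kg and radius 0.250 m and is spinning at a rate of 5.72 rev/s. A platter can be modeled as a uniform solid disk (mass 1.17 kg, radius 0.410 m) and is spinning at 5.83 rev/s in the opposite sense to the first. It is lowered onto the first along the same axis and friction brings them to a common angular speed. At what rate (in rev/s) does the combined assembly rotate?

No external torque acts about the common axis, so total angular momentum is conserved.
Moments of inertia: I_A = ½(27.7)(0.250)² = 0.8656 kg·m²; I_B = ½(1.17)(0.410)² = 0.09834 kg·m².
Taking A's sense as positive: L = (0.8656)(5.72) − (0.09834)(5.83) = 4.378 kg·m²·rev/s.
Combined I = 0.8656 + 0.09834 = 0.9640 kg·m².
ω_f = L / I = 4.378 / 0.9640 = 4.542 rev/s.

|ω_f| ≈ 4.54 rev/s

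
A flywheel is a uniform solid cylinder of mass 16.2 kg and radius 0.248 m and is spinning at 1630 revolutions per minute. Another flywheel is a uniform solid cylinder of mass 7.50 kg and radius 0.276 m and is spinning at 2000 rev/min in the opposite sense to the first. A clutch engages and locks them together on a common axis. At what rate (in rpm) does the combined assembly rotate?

No external torque acts about the common axis, so total angular momentum is conserved.
Moments of inertia: I_A = ½(16.2)(0.248)² = 0.4982 kg·m²; I_B = ½(7.50)(0.276)² = 0.2857 kg·m².
Taking A's sense as positive: L = (0.4982)(1630) − (0.2857)(2000) = 240.7 kg·m²·rpm.
Combined I = 0.4982 + 0.2857 = 0.7838 kg·m².
ω_f = L / I = 240.7 / 0.7838 = 307.1 rpm.

|ω_f| ≈ 307 rpm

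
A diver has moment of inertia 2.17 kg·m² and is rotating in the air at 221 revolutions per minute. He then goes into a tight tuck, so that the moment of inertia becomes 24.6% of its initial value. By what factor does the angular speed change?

With no external torque about the axis, L is conserved: I₁ω₁ = I₂ω₂.
I₂ = 0.246 × 2.17 = 0.5338 kg·m².
ω₂/ω₁ = I₁/I₂ = 2.170 / 0.5338 = 4.065.

ω₂/ω₁ ≈ 4.07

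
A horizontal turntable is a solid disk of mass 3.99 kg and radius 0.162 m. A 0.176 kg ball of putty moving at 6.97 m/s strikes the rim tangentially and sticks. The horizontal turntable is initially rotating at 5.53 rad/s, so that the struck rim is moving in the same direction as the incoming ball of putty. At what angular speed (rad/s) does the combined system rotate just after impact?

About the axle the impulsive forces during the collision are internal, so angular momentum about that axis is conserved.
I_p = ½(3.99)(0.162)² = 0.05236 kg·m². Taking the sense of the ball of putty's angular momentum as positive, L_{ball} = m v R = (0.176)(6.97)(0.162) = 0.1987 kg·m²/s.
L_i = +I_p ω_p + m v R = +(0.05236)(5.53) + 0.1987 = 0.4883 kg·m²/s.
After sticking, I_f = I_p + m R² = 0.05236 + (0.176)(0.162)² = 0.05698 kg·m².
ω_f = L_i / I_f = 0.4883 / 0.05698 = 8.570 rad/s.

|ω_f| ≈ 8.57 rad/s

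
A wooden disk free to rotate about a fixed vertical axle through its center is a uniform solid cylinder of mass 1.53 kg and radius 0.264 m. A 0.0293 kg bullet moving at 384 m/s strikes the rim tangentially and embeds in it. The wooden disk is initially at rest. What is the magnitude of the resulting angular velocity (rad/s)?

The axle reaction passes through the axle and exerts no torque about it; angular momentum about the axle is conserved through the impact.
I_p = ½(1.53)(0.264)² = 0.05332 kg·m². Taking the sense of the bullet's angular momentum as positive, L_{bullet} = m v R = (0.0293)(384)(0.264) = 2.970 kg·m²/s.
L_i = 0 + 2.970 = 2.970 kg·m²/s.
After sticking, I_f = I_p + m R² = 0.05332 + (0.0293)(0.264)² = 0.05536 kg·m².
ω_f = L_i / I_f = 2.970 / 0.05536 = 53.66 rad/s.

|ω_f| ≈ 53.7 rad/s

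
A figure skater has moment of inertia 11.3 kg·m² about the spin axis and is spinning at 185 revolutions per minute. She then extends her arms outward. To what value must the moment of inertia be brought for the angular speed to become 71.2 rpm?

No external torque acts about the spin axis, so angular momentum is conserved.
I₂ = I₁ω₁ / ω₂ = (11.3)(185) / (71.2) = 29.36 kg·m².

I₂ ≈ 29.4 kg·m²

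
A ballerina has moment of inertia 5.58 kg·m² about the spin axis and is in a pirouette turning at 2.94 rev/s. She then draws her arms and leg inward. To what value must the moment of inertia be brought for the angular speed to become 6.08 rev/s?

Angular momentum about the spin axis is conserved since the torque about it is zero.
I₂ = I₁ω₁ / ω₂ = (5.58)(2.94) / (6.08) = 2.698 kg·m².

I₂ ≈ 2.70 kg·m²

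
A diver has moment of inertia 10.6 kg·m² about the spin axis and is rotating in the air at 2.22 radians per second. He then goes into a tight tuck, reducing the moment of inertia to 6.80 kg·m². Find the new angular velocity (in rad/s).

With no external torque about the axis, L is conserved: I₁ω₁ = I₂ω₂.
ω₂ = I₁ω₁ / I₂ = (10.60)(2.22 rad/s) / (6.800) = 3.461 rad/s.

ω₂ ≈ 3.46 rad/s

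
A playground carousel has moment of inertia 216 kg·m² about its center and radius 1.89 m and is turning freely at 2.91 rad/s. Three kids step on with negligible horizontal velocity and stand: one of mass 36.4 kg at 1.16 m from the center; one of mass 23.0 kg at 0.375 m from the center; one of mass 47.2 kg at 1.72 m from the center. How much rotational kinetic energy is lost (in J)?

energy lost ≈ 430 J

The added mass arrives with no angular momentum about the center, and any external torque about the center is negligible, so the system's angular momentum is conserved.
Added inertia Σmr² = (36.4)(1.16)² + (23.0)(0.375)² + (47.2)(1.72)² = 191.9 kg·m²; I_f = 216.0 + 191.9 = 407.9 kg·m².
ω_f = I_p ω_i / I_f = (216.0)(2.91) / 407.9 = 1.541 rad/s.
KE_i = ½(216.0)(2.910 rad/s)² = 914.6 J; KE_f = ½(407.9)(1.541)² = 484.4 J.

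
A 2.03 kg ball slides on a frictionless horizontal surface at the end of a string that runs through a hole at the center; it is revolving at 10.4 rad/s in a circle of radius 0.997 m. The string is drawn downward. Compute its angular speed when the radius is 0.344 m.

No torque about the axis ⇒ m r₁² ω₁ = m r₂² ω₂.
ω₂ = ω₁ (r₁/r₂)² = (10.4)(0.997/0.344)² = 87.36 rad/s.

ω₂ ≈ 87.4 rad/s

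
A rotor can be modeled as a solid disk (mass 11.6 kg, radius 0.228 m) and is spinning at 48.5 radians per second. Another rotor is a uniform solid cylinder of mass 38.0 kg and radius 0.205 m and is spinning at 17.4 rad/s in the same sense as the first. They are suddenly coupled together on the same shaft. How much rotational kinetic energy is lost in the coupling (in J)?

The coupling torques are internal; angular momentum about the shared axis is conserved.
Moments of inertia: I_A = ½(11.6)(0.228)² = 0.3015 kg·m²; I_B = ½(38.0)(0.205)² = 0.7985 kg·m².
Taking A's sense as positive: L = (0.3015)(48.5) + (0.7985)(17.4) = 28.52 kg·m²·rad/s.
Combined I = 0.3015 + 0.7985 = 1.100 kg·m².
ω_f = L / I = 28.52 / 1.100 = 25.92 rad/s.
KE_i = ½ΣIω² = 475.5 J; KE_f = ½(1.100)(25.92)² = 369.6 J.

ΔKE lost ≈ 106 J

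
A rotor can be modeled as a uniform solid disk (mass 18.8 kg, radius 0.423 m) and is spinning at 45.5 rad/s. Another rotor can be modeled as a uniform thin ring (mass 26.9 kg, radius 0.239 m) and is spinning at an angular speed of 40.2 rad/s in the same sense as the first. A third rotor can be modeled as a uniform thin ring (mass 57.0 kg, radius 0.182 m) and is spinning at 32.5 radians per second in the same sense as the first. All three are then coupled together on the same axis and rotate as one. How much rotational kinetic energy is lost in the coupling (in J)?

ΔKE lost ≈ 76.5 J

No external torque acts about the common axis, so total angular momentum is conserved.
Moments of inertia: I_A = ½(18.8)(0.423)² = 1.682 kg·m²; I_B = (26.9)(0.239)² = 1.537 kg·m²; I_C = (57.0)(0.182)² = 1.888 kg·m².
Taking A's sense as positive: L = (1.682)(45.5) + (1.537)(40.2) + (1.888)(32.5) = 199.7 kg·m²·rad/s.
Combined I = 1.682 + 1.537 + 1.888 = 5.107 kg·m².
ω_f = L / I = 199.7 / 5.107 = 39.10 rad/s.
KE_i = ½ΣIω² = 3980 J; KE_f = ½(5.107)(39.10)² = 3903 J.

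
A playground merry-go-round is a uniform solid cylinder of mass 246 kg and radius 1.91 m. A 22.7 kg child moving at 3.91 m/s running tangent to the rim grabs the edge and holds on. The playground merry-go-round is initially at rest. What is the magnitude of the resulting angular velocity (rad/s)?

About the axle the impulsive forces during the collision are internal, so angular momentum about that axis is conserved.
I_p = ½(246)(1.91)² = 448.7 kg·m². Taking the sense of the child's angular momentum as positive, L_{child} = m v R = (22.7)(3.91)(1.91) = 169.5 kg·m²/s.
L_i = 0 + 169.5 = 169.5 kg·m²/s.
After sticking, I_f = I_p + m R² = 448.7 + (22.7)(1.91)² = 531.5 kg·m².
ω_f = L_i / I_f = 169.5 / 531.5 = 0.3189 rad/s.

|ω_f| ≈ 0.319 rad/s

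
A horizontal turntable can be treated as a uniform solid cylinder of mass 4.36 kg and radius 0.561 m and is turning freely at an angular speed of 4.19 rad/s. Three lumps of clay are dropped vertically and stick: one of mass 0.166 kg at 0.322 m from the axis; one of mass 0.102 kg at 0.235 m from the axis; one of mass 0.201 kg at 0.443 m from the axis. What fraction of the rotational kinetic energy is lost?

No external torque acts about the axis; L_before = L_after.
I_p = ½(4.36)(0.561)² = 0.6861 kg·m².
Added inertia Σmr² = (0.166)(0.322)² + (0.102)(0.235)² + (0.201)(0.443)² = 0.06229 kg·m²; I_f = 0.6861 + 0.06229 = 0.7484 kg·m².
ω_f = I_p ω_i / I_f = (0.6861)(4.19) / 0.7484 = 3.841 rad/s.
KE_i = ½(0.6861)(4.190 rad/s)² = 6.023 J; KE_f = ½(0.7484)(3.841)² = 5.521 J.
Fraction lost = 0.08323.

fraction ≈ 0.0832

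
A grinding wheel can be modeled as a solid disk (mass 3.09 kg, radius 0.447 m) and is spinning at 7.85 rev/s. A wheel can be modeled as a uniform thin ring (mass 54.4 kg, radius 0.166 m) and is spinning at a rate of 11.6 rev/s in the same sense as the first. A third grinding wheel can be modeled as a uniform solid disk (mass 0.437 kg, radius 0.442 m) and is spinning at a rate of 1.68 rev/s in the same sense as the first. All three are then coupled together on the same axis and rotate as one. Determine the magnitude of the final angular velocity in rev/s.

No external torque acts about the common axis, so total angular momentum is conserved.
Moments of inertia: I_A = ½(3.09)(0.447)² = 0.3087 kg·m²; I_B = (54.4)(0.166)² = 1.499 kg·m²; I_C = ½(0.437)(0.442)² = 0.04269 kg·m².
Taking A's sense as positive: L = (0.3087)(7.85) + (1.499)(11.6) + (0.04269)(1.68) = 19.88 kg·m²·rev/s.
Combined I = 0.3087 + 1.499 + 0.04269 = 1.850 kg·m².
ω_f = L / I = 19.88 / 1.850 = 10.75 rev/s.

|ω_f| ≈ 10.7 rev/s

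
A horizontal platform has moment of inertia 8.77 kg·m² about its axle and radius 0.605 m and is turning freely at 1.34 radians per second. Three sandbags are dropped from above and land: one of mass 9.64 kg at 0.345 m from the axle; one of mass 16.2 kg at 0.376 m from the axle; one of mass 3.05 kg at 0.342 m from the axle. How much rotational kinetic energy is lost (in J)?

energy lost ≈ 2.38 J

No external torque acts about the axle; L_before = L_after.
Added inertia Σmr² = (9.64)(0.345)² + (16.2)(0.376)² + (3.05)(0.342)² = 3.794 kg·m²; I_f = 8.770 + 3.794 = 12.56 kg·m².
ω_f = I_p ω_i / I_f = (8.770)(1.34) / 12.56 = 0.9353 rad/s.
KE_i = ½(8.770)(1.340 rad/s)² = 7.874 J; KE_f = ½(12.56)(0.9353)² = 5.496 J.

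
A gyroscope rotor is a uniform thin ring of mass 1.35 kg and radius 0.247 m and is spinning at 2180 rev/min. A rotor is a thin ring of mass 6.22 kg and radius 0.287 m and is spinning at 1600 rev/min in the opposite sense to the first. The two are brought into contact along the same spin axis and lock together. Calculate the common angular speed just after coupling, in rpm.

|ω_f| ≈ 1080 rpm

The coupling torques are internal; angular momentum about the shared axis is conserved.
Moments of inertia: I_A = (1.35)(0.247)² = 0.08236 kg·m²; I_B = (6.22)(0.287)² = 0.5123 kg·m².
Taking A's sense as positive: L = (0.08236)(2180) − (0.5123)(1600) = -640.2 kg·m²·rpm.
Combined I = 0.08236 + 0.5123 = 0.5947 kg·m².
ω_f = L / I = -640.2 / 0.5947 = -1076 rpm.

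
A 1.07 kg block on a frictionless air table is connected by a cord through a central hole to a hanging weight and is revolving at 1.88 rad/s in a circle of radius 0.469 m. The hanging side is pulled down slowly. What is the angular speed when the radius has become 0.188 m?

The constraining force is radial, so m r² ω about the center is conserved.
ω₂ = ω₁ (r₁/r₂)² = (1.88)(0.469/0.188)² = 11.70 rad/s.

ω₂ ≈ 11.7 rad/s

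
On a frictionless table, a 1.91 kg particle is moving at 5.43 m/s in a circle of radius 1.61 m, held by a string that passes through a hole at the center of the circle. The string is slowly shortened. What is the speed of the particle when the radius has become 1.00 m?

Central (radial) force ⇒ zero torque about the center ⇒ m v r is constant.
v₂ = v₁ r₁ / r₂ = (5.43)(1.61) / (1.00) = 8.742 m/s.

v₂ ≈ 8.74 m/s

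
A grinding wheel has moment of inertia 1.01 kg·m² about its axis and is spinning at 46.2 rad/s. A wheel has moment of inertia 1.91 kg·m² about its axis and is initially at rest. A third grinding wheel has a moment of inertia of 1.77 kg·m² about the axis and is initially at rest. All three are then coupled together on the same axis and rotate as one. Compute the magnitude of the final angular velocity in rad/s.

The coupling torques are internal; angular momentum about the shared axis is conserved.
Taking A's sense as positive: L = (1.010)(46.2) = 46.66 kg·m²·rad/s.
Combined I = 1.010 + 1.910 + 1.770 = 4.690 kg·m².
ω_f = L / I = 46.66 / 4.690 = 9.949 rad/s.

|ω_f| ≈ 9.95 rad/s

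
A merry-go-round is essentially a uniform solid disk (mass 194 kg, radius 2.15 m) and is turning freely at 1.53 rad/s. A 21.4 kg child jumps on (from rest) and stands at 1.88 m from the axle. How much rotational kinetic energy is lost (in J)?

The added mass arrives with no angular momentum about the axle, and any external torque about the axle is negligible, so the system's angular momentum is conserved.
I_p = ½(194)(2.15)² = 448.4 kg·m².
Added inertia Σmr² = (21.4)(1.88)² = 75.64 kg·m²; I_f = 448.4 + 75.64 = 524.0 kg·m².
ω_f = I_p ω_i / I_f = (448.4)(1.53) / 524.0 = 1.309 rad/s.
KE_i = ½(448.4)(1.530 rad/s)² = 524.8 J; KE_f = ½(524.0)(1.309)² = 449.1 J.

energy lost ≈ 75.8 J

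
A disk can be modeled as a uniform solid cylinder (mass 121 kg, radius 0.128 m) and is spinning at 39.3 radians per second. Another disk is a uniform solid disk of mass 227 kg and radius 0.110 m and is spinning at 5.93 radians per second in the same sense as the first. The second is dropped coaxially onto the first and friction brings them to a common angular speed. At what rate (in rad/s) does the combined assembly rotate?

The coupling torques are internal; angular momentum about the shared axis is conserved.
Moments of inertia: I_A = ½(121)(0.128)² = 0.9912 kg·m²; I_B = ½(227)(0.110)² = 1.373 kg·m².
Taking A's sense as positive: L = (0.9912)(39.3) + (1.373)(5.93) = 47.10 kg·m²·rad/s.
Combined I = 0.9912 + 1.373 = 2.365 kg·m².
ω_f = L / I = 47.10 / 2.365 = 19.92 rad/s.

|ω_f| ≈ 19.9 rad/s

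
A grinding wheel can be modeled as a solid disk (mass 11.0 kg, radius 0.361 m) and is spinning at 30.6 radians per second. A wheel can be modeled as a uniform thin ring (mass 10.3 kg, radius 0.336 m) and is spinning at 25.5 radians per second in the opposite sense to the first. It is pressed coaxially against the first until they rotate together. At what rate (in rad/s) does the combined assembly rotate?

|ω_f| ≈ 4.11 rad/s

The coupling torques are internal; angular momentum about the shared axis is conserved.
Moments of inertia: I_A = ½(11.0)(0.361)² = 0.7168 kg·m²; I_B = (10.3)(0.336)² = 1.163 kg·m².
Taking A's sense as positive: L = (0.7168)(30.6) − (1.163)(25.5) = -7.719 kg·m²·rad/s.
Combined I = 0.7168 + 1.163 = 1.880 kg·m².
ω_f = L / I = -7.719 / 1.880 = -4.107 rad/s.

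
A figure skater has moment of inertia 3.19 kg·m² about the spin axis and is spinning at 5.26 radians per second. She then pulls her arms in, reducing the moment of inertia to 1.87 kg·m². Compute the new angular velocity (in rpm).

ω₂ ≈ 85.7 rpm

No external torque acts about the spin axis, so angular momentum is conserved.
ω₂ = I₁ω₁ / I₂ = (3.190)(5.26 rad/s) / (1.870) = 8.973 rad/s = 85.69 rpm.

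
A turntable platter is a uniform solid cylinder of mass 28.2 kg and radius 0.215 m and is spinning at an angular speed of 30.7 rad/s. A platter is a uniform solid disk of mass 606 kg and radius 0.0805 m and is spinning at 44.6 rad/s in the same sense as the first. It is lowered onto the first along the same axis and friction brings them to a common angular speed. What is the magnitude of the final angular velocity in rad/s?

|ω_f| ≈ 41.1 rad/s

The coupling torques are internal; angular momentum about the shared axis is conserved.
Moments of inertia: I_A = ½(28.2)(0.215)² = 0.6518 kg·m²; I_B = ½(606)(0.0805)² = 1.964 kg·m².
Taking A's sense as positive: L = (0.6518)(30.7) + (1.964)(44.6) = 107.6 kg·m²·rad/s.
Combined I = 0.6518 + 1.964 = 2.615 kg·m².
ω_f = L / I = 107.6 / 2.615 = 41.14 rad/s.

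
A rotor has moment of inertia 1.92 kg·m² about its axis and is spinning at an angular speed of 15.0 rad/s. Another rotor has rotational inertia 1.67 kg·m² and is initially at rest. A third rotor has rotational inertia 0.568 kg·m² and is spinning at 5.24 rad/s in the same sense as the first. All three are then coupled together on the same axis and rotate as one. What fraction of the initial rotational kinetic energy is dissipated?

The coupling torques are internal; angular momentum about the shared axis is conserved.
Taking A's sense as positive: L = (1.920)(15.0) + (0.5680)(5.24) = 31.78 kg·m²·rad/s.
Combined I = 1.920 + 1.670 + 0.5680 = 4.158 kg·m².
ω_f = L / I = 31.78 / 4.158 = 7.642 rad/s.
KE_i = ½ΣIω² = 223.8 J; KE_f = ½(4.158)(7.642)² = 121.4 J.
Fraction dissipated = (KE_i − KE_f)/KE_i = 0.4575.

fraction ≈ 0.457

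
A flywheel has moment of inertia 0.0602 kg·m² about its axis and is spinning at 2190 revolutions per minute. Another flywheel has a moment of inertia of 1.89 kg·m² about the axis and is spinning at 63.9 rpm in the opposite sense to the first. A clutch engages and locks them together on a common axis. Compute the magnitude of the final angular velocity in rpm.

The coupling torques are internal; angular momentum about the shared axis is conserved.
Taking A's sense as positive: L = (0.06020)(2190) − (1.890)(63.9) = 11.07 kg·m²·rpm.
Combined I = 0.06020 + 1.890 = 1.950 kg·m².
ω_f = L / I = 11.07 / 1.950 = 5.675 rpm.

|ω_f| ≈ 5.67 rpm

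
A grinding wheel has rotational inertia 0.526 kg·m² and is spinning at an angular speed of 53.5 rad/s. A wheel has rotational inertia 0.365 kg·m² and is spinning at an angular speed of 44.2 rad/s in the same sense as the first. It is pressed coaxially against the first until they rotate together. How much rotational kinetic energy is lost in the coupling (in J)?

No external torque acts about the common axis, so total angular momentum is conserved.
Taking A's sense as positive: L = (0.5260)(53.5) + (0.3650)(44.2) = 44.27 kg·m²·rad/s.
Combined I = 0.5260 + 0.3650 = 0.8910 kg·m².
ω_f = L / I = 44.27 / 0.8910 = 49.69 rad/s.
KE_i = ½ΣIω² = 1109 J; KE_f = ½(0.8910)(49.69)² = 1100 J.

ΔKE lost ≈ 9.32 J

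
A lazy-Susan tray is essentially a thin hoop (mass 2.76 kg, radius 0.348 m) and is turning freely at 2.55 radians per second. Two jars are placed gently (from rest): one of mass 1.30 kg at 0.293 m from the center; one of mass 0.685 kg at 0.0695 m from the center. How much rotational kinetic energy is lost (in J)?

No external torque acts about the center; L_before = L_after.
I_p = (2.76)(0.348)² = 0.3342 kg·m².
Added inertia Σmr² = (1.30)(0.293)² + (0.685)(0.0695)² = 0.1149 kg·m²; I_f = 0.3342 + 0.1149 = 0.4492 kg·m².
ω_f = I_p ω_i / I_f = (0.3342)(2.55) / 0.4492 = 1.898 rad/s.
KE_i = ½(0.3342)(2.550 rad/s)² = 1.087 J; KE_f = ½(0.4492)(1.898)² = 0.8087 J.

energy lost ≈ 0.278 J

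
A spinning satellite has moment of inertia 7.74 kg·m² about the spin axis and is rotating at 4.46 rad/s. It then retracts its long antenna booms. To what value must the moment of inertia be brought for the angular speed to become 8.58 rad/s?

Angular momentum about the spin axis is conserved since the torque about it is zero.
I₂ = I₁ω₁ / ω₂ = (7.74)(4.46) / (8.58) = 4.023 kg·m².

I₂ ≈ 4.02 kg·m²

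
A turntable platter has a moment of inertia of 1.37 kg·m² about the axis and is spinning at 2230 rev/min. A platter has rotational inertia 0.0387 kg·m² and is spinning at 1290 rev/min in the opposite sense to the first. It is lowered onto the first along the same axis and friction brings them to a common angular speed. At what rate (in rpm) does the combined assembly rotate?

No external torque acts about the common axis, so total angular momentum is conserved.
Taking A's sense as positive: L = (1.370)(2230) − (0.03870)(1290) = 3005 kg·m²·rpm.
Combined I = 1.370 + 0.03870 = 1.409 kg·m².
ω_f = L / I = 3005 / 1.409 = 2133 rpm.

|ω_f| ≈ 2130 rpm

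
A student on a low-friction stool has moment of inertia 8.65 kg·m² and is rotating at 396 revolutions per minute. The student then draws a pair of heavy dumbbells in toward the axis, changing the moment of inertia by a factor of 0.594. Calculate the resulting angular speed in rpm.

ω₂ ≈ 667 rpm

With no external torque about the axis, L is conserved: I₁ω₁ = I₂ω₂.
I₂ = 0.594 × 8.65 = 5.138 kg·m².
ω₂ = I₁ω₁ / I₂ = (8.650)(396 rpm) / (5.138) = 666.7 rpm.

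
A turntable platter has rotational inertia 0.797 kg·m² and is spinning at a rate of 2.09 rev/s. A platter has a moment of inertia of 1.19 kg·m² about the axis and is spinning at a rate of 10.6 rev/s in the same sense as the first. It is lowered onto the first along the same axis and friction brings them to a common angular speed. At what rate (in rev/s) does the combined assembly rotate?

|ω_f| ≈ 7.19 rev/s

The coupling torques are internal; angular momentum about the shared axis is conserved.
Taking A's sense as positive: L = (0.7970)(2.09) + (1.190)(10.6) = 14.28 kg·m²·rev/s.
Combined I = 0.7970 + 1.190 = 1.987 kg·m².
ω_f = L / I = 14.28 / 1.987 = 7.187 rev/s.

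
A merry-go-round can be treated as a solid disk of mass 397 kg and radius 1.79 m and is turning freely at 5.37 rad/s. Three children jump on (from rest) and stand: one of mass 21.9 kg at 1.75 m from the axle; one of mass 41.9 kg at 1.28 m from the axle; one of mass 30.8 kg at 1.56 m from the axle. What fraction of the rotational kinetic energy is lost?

fraction ≈ 0.249

The added mass arrives with no angular momentum about the axle, and any external torque about the axle is negligible, so the system's angular momentum is conserved.
I_p = ½(397)(1.79)² = 636.0 kg·m².
Added inertia Σmr² = (21.9)(1.75)² + (41.9)(1.28)² + (30.8)(1.56)² = 210.7 kg·m²; I_f = 636.0 + 210.7 = 846.7 kg·m².
ω_f = I_p ω_i / I_f = (636.0)(5.37) / 846.7 = 4.034 rad/s.
KE_i = ½(636.0)(5.370 rad/s)² = 9170 J; KE_f = ½(846.7)(4.034)² = 6889 J.
Fraction lost = 0.2488.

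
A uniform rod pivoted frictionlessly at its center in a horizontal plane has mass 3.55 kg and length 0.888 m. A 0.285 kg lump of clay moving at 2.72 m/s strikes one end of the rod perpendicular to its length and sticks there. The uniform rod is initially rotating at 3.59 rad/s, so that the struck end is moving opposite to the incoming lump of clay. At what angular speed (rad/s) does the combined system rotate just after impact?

About the pivot the impulsive forces during the collision are internal, so angular momentum about that axis is conserved.
I_p = (1/12)(3.55)(0.888)² = 0.2333 kg·m². Taking the sense of the lump of clay's angular momentum as positive, L_{lump} = m v R = (0.285)(2.72)(0.888/2) = 0.3442 kg·m²/s.
L_i = −I_p ω_p + m v R = −(0.2333)(3.59) + 0.3442 = -0.4933 kg·m²/s.
After sticking, I_f = I_p + m R² = 0.2333 + (0.285)(0.888/2)² = 0.2895 kg·m².
ω_f = L_i / I_f = -0.4933 / 0.2895 = -1.704 rad/s.

|ω_f| ≈ 1.70 rad/s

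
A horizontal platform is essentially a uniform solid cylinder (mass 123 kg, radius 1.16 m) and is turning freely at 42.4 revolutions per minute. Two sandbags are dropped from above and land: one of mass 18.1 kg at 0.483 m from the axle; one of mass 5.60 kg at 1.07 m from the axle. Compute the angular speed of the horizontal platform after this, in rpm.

ω_f ≈ 37.6 rpm

The added mass arrives with no angular momentum about the axle, and any external torque about the axle is negligible, so the system's angular momentum is conserved.
I_p = ½(123)(1.16)² = 82.75 kg·m².
Added inertia Σmr² = (18.1)(0.483)² + (5.60)(1.07)² = 10.63 kg·m²; I_f = 82.75 + 10.63 = 93.39 kg·m².
ω_f = I_p ω_i / I_f = (82.75)(42.4) / 93.39 = 37.57 rpm.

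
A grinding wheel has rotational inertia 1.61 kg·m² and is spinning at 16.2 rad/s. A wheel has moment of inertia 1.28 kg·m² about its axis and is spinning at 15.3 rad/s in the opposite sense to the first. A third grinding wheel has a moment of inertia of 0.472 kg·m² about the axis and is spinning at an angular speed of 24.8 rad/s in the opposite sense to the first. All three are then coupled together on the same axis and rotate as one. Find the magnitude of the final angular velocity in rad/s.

|ω_f| ≈ 1.55 rad/s

The coupling torques are internal; angular momentum about the shared axis is conserved.
Taking A's sense as positive: L = (1.610)(16.2) − (1.280)(15.3) − (0.4720)(24.8) = -5.208 kg·m²·rad/s.
Combined I = 1.610 + 1.280 + 0.4720 = 3.362 kg·m².
ω_f = L / I = -5.208 / 3.362 = -1.549 rad/s.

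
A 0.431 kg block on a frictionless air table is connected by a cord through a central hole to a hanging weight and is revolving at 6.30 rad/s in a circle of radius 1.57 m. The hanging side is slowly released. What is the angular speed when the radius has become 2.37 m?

The constraining force is radial, so m r² ω about the center is conserved.
ω₂ = ω₁ (r₁/r₂)² = (6.30)(1.57/2.37)² = 2.765 rad/s.

ω₂ ≈ 2.76 rad/s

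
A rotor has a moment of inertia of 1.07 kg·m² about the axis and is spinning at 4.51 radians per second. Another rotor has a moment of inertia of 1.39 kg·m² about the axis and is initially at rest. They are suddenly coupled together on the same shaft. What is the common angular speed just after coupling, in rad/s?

No external torque acts about the common axis, so total angular momentum is conserved.
Taking A's sense as positive: L = (1.070)(4.51) = 4.826 kg·m²·rad/s.
Combined I = 1.070 + 1.390 = 2.460 kg·m².
ω_f = L / I = 4.826 / 2.460 = 1.962 rad/s.

|ω_f| ≈ 1.96 rad/s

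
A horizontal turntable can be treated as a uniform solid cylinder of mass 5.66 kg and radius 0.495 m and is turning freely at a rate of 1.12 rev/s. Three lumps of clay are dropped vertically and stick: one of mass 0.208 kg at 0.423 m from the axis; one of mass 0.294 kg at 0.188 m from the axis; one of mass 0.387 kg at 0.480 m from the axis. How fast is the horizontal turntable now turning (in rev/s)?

ω_f ≈ 0.935 rev/s

No external torque acts about the axis; L_before = L_after.
I_p = ½(5.66)(0.495)² = 0.6934 kg·m².
Added inertia Σmr² = (0.208)(0.423)² + (0.294)(0.188)² + (0.387)(0.480)² = 0.1368 kg·m²; I_f = 0.6934 + 0.1368 = 0.8302 kg·m².
ω_f = I_p ω_i / I_f = (0.6934)(1.12) / 0.8302 = 0.9355 rev/s.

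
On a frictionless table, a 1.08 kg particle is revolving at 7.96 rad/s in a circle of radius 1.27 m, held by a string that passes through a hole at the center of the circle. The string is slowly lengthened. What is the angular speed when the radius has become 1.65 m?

ω₂ ≈ 4.72 rad/s

No torque about the axis ⇒ m r₁² ω₁ = m r₂² ω₂.
ω₂ = ω₁ (r₁/r₂)² = (7.96)(1.27/1.65)² = 4.716 rad/s.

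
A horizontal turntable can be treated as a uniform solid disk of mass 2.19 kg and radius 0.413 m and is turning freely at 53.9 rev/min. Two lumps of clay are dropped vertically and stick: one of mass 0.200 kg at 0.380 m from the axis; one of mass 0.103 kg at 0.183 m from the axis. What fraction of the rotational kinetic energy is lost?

The added mass arrives with no angular momentum about the axis, and any external torque about the axis is negligible, so the system's angular momentum is conserved.
I_p = ½(2.19)(0.413)² = 0.1868 kg·m².
Added inertia Σmr² = (0.200)(0.380)² + (0.103)(0.183)² = 0.03233 kg·m²; I_f = 0.1868 + 0.03233 = 0.2191 kg·m².
ω_f = I_p ω_i / I_f = (0.1868)(53.9) / 0.2191 = 45.95 rpm.
KE_i = ½(0.1868)(5.644 rad/s)² = 2.975 J; KE_f = ½(0.2191)(4.812)² = 2.536 J.
Fraction lost = 0.1476.

fraction ≈ 0.148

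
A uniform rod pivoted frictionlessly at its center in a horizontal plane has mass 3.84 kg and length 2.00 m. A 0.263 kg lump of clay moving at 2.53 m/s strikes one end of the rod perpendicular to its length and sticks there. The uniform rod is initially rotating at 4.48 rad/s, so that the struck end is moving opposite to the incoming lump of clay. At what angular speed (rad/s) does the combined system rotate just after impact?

|ω_f| ≈ 3.29 rad/s

The axle reaction passes through the pivot and exerts no torque about it; angular momentum about the pivot is conserved through the impact.
I_p = (1/12)(3.84)(2.00)² = 1.280 kg·m². Taking the sense of the lump of clay's angular momentum as positive, L_{lump} = m v R = (0.263)(2.53)(2.00/2) = 0.6654 kg·m²/s.
L_i = −I_p ω_p + m v R = −(1.280)(4.48) + 0.6654 = -5.069 kg·m²/s.
After sticking, I_f = I_p + m R² = 1.280 + (0.263)(2.00/2)² = 1.543 kg·m².
ω_f = L_i / I_f = -5.069 / 1.543 = -3.285 rad/s.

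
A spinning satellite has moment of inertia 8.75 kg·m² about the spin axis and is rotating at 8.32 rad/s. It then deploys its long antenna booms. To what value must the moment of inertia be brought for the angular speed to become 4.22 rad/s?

I₂ ≈ 17.3 kg·m²

With no external torque about the axis, L is conserved: I₁ω₁ = I₂ω₂.
I₂ = I₁ω₁ / ω₂ = (8.75)(8.32) / (4.22) = 17.25 kg·m².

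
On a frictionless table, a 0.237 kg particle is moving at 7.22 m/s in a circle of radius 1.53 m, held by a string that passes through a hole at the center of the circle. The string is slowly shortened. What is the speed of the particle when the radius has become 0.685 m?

The only horizontal force on the mass is along the cord (radial), so it exerts no torque about the hole and angular momentum m v r is conserved.
v₂ = v₁ r₁ / r₂ = (7.22)(1.53) / (0.685) = 16.13 m/s.

v₂ ≈ 16.1 m/s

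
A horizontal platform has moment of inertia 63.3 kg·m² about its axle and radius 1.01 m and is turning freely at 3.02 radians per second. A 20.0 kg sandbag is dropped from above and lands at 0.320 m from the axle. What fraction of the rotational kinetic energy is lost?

fraction ≈ 0.0313

The added mass arrives with no angular momentum about the axle, and any external torque about the axle is negligible, so the system's angular momentum is conserved.
Added inertia Σmr² = (20.0)(0.320)² = 2.048 kg·m²; I_f = 63.30 + 2.048 = 65.35 kg·m².
ω_f = I_p ω_i / I_f = (63.30)(3.02) / 65.35 = 2.925 rad/s.
KE_i = ½(63.30)(3.020 rad/s)² = 288.7 J; KE_f = ½(65.35)(2.925)² = 279.6 J.
Fraction lost = 0.03134.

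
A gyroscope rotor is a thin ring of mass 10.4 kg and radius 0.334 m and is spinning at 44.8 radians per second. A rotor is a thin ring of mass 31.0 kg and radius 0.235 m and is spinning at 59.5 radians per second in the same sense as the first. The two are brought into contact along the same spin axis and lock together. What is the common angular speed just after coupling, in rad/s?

No external torque acts about the common axis, so total angular momentum is conserved.
Moments of inertia: I_A = (10.4)(0.334)² = 1.160 kg·m²; I_B = (31.0)(0.235)² = 1.712 kg·m².
Taking A's sense as positive: L = (1.160)(44.8) + (1.712)(59.5) = 153.8 kg·m²·rad/s.
Combined I = 1.160 + 1.712 = 2.872 kg·m².
ω_f = L / I = 153.8 / 2.872 = 53.56 rad/s.

|ω_f| ≈ 53.6 rad/s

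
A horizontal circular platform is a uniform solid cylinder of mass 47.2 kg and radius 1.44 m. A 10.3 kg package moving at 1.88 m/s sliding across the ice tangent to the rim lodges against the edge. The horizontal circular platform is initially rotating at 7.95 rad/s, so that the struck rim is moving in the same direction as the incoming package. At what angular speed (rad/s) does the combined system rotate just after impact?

|ω_f| ≈ 5.93 rad/s

About the central axle the impulsive forces during the collision are internal, so angular momentum about that axis is conserved.
I_p = ½(47.2)(1.44)² = 48.94 kg·m². Taking the sense of the package's angular momentum as positive, L_{package} = m v R = (10.3)(1.88)(1.44) = 27.88 kg·m²/s.
L_i = +I_p ω_p + m v R = +(48.94)(7.95) + 27.88 = 416.9 kg·m²/s.
After sticking, I_f = I_p + m R² = 48.94 + (10.3)(1.44)² = 70.30 kg·m².
ω_f = L_i / I_f = 416.9 / 70.30 = 5.931 rad/s.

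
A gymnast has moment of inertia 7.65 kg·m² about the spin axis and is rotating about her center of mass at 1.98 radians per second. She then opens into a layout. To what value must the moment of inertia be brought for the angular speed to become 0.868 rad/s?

With no external torque about the axis, L is conserved: I₁ω₁ = I₂ω₂.
I₂ = I₁ω₁ / ω₂ = (7.65)(1.98) / (0.868) = 17.45 kg·m².

I₂ ≈ 17.5 kg·m²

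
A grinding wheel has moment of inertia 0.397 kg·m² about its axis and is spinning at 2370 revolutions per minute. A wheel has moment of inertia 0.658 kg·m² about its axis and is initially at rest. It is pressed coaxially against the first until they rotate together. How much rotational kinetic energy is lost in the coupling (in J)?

ΔKE lost ≈ 7630 J

The coupling torques are internal; angular momentum about the shared axis is conserved.
Taking A's sense as positive: L = (0.3970)(2370) = 940.9 kg·m²·rpm.
Combined I = 0.3970 + 0.6580 = 1.055 kg·m².
ω_f = L / I = 940.9 / 1.055 = 891.8 rpm.
KE_i = ½ΣIω² = 12230 J; KE_f = ½(1.055)(93.39)² = 4601 J.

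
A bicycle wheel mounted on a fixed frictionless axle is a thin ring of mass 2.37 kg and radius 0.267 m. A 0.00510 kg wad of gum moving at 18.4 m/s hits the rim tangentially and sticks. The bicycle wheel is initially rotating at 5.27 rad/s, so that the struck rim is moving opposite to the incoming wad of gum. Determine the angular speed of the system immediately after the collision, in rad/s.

|ω_f| ≈ 5.11 rad/s

About the axle the impulsive forces during the collision are internal, so angular momentum about that axis is conserved.
I_p = (2.37)(0.267)² = 0.1690 kg·m². Taking the sense of the wad of gum's angular momentum as positive, L_{wad} = m v R = (0.00510)(18.4)(0.267) = 0.02506 kg·m²/s.
L_i = −I_p ω_p + m v R = −(0.1690)(5.27) + 0.02506 = -0.8653 kg·m²/s.
After sticking, I_f = I_p + m R² = 0.1690 + (0.00510)(0.267)² = 0.1693 kg·m².
ω_f = L_i / I_f = -0.8653 / 0.1693 = -5.111 rad/s.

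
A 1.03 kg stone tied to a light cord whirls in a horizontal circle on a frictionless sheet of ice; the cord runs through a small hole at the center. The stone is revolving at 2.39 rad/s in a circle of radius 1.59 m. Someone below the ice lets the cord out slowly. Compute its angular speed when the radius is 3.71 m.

ω₂ ≈ 0.439 rad/s

No torque about the axis ⇒ m r₁² ω₁ = m r₂² ω₂.
ω₂ = ω₁ (r₁/r₂)² = (2.39)(1.59/3.71)² = 0.4390 rad/s.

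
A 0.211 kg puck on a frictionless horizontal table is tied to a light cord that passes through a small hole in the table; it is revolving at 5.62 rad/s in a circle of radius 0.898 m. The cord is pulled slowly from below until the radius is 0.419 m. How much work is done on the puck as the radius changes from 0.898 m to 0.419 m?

W ≈ 9.66 J

No torque about the axis ⇒ m r₁² ω₁ = m r₂² ω₂.
ω₂ = ω₁ (r₁/r₂)² = (5.62)(0.898/0.419)² = 25.81 rad/s.
W = ΔKE = ½m(v₂² − v₁²) = 9.655 J.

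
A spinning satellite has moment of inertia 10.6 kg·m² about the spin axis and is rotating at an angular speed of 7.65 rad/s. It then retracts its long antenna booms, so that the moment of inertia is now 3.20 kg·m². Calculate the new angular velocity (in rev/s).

ω₂ ≈ 4.03 rev/s

No external torque acts about the spin axis, so angular momentum is conserved.
ω₂ = I₁ω₁ / I₂ = (10.60)(7.65 rad/s) / (3.200) = 25.34 rad/s = 4.033 rev/s.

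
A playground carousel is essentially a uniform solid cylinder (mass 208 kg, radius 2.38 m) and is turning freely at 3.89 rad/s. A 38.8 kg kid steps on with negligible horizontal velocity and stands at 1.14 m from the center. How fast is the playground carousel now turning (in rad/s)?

ω_f ≈ 3.58 rad/s

The added mass arrives with no angular momentum about the center, and any external torque about the center is negligible, so the system's angular momentum is conserved.
I_p = ½(208)(2.38)² = 589.1 kg·m².
Added inertia Σmr² = (38.8)(1.14)² = 50.42 kg·m²; I_f = 589.1 + 50.42 = 639.5 kg·m².
ω_f = I_p ω_i / I_f = (589.1)(3.89) / 639.5 = 3.583 rad/s.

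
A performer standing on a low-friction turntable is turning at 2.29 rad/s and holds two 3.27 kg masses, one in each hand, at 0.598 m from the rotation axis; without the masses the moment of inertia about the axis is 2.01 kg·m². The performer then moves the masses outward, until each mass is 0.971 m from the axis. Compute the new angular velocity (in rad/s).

With no external torque about the axis, L is conserved: I₁ω₁ = I₂ω₂.
I₁ = 2.01 + 2(3.27)(0.598)² = 4.349 kg·m²; I₂ = 2.01 + 2(3.27)(0.971)² = 8.176 kg·m².
ω₂ = I₁ω₁ / I₂ = (4.349)(2.29 rad/s) / (8.176) = 1.218 rad/s.

ω₂ ≈ 1.22 rad/s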